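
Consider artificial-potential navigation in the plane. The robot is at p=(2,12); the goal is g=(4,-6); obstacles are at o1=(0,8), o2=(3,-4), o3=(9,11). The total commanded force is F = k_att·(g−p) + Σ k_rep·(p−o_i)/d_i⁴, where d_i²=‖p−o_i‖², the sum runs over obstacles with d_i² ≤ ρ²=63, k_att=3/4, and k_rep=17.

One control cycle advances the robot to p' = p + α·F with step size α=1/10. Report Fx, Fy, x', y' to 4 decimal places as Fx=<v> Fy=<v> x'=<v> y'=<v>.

Fx=1.5374 Fy=-13.3232 x'=2.1537 y'=10.6677

F_att = 3/4·(g−p) = 3/4·(2,-18) = (1.5000,-13.5000)
o1: d²=20 ≤ ρ²=63; F_rep = 17·(2,4)/20² = (0.0850,0.1700)
o2: d²=257 > ρ²=63 → inactive
o3: d²=50 ≤ ρ²=63; F_rep = 17·(-7,1)/50² = (-0.0476,0.0068)
F = F_att + ΣF_rep = (1.5374,-13.3232)
p' = p + 1/10·F = (2.1537,10.6677)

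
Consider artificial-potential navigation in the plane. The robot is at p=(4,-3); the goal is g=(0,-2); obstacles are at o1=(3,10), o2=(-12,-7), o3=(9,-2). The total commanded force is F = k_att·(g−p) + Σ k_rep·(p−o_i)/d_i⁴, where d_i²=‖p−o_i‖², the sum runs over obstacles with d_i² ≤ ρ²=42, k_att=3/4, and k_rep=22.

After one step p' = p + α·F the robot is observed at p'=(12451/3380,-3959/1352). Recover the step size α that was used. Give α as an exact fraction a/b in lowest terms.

α = 1/10

F_att = 3/4·(g−p) = 3/4·(-4,1) = (-3.0000,0.7500)
o1: d²=170 > ρ²=42 → inactive
o2: d²=272 > ρ²=42 → inactive
o3: d²=26 ≤ ρ²=42; F_rep = 22·(-5,-1)/26² = (-0.1627,-0.0325)
F = F_att + ΣF_rep = (-3.1627,0.7175)
Δp = p'−p = (-0.3163,0.0717); α = Δx/Fx = (-1069/3380) / (-1069/338) = 1/10
check: Δy/Fy = (97/1352) / (485/676) = 1/10 ✓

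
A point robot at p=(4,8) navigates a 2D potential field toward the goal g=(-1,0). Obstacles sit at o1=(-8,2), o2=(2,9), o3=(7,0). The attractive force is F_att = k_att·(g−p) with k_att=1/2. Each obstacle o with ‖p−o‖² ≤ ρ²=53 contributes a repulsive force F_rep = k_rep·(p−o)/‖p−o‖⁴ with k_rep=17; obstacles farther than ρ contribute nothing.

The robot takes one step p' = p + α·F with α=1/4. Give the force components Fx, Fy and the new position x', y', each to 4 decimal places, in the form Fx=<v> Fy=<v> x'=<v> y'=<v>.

Fx=-1.1400 Fy=-4.6800 x'=3.7150 y'=6.8300

F_att = 1/2·(g−p) = 1/2·(-5,-8) = (-2.5000,-4.0000)
o1: d²=180 > ρ²=53 → inactive
o2: d²=5 ≤ ρ²=53; F_rep = 17·(2,-1)/5² = (1.3600,-0.6800)
o3: d²=73 > ρ²=53 → inactive
F = F_att + ΣF_rep = (-1.1400,-4.6800)
p' = p + 1/4·F = (3.7150,6.8300)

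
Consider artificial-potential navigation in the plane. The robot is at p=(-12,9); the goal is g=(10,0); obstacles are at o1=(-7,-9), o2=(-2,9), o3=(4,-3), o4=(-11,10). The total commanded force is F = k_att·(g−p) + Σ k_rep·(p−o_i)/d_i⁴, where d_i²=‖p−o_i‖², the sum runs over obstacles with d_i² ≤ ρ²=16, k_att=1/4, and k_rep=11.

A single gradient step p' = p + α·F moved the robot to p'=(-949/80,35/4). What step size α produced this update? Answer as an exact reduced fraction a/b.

α = 1/20

F_att = 1/4·(g−p) = 1/4·(22,-9) = (5.5000,-2.2500)
o1: d²=349 > ρ²=16 → inactive
o2: d²=100 > ρ²=16 → inactive
o3: d²=400 > ρ²=16 → inactive
o4: d²=2 ≤ ρ²=16; F_rep = 11·(-1,-1)/2² = (-2.7500,-2.7500)
F = F_att + ΣF_rep = (2.7500,-5.0000)
Δp = p'−p = (0.1375,-0.2500); α = Δx/Fx = (11/80) / (11/4) = 1/20
check: Δy/Fy = (-1/4) / (-5) = 1/20 ✓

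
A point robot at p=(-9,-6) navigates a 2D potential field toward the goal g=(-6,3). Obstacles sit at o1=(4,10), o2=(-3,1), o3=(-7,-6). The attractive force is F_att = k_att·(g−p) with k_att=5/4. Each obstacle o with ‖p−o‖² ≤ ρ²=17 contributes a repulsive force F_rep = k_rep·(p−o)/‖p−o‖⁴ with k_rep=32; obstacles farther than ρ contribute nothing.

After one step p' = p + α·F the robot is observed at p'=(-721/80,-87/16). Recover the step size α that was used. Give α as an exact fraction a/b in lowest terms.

α = 1/20

F_att = 5/4·(g−p) = 5/4·(3,9) = (3.7500,11.2500)
o1: d²=425 > ρ²=17 → inactive
o2: d²=85 > ρ²=17 → inactive
o3: d²=4 ≤ ρ²=17; F_rep = 32·(-2,0)/4² = (-4.0000,0.0000)
F = F_att + ΣF_rep = (-0.2500,11.2500)
Δp = p'−p = (-0.0125,0.5625); α = Δx/Fx = (-1/80) / (-1/4) = 1/20
check: Δy/Fy = (9/16) / (45/4) = 1/20 ✓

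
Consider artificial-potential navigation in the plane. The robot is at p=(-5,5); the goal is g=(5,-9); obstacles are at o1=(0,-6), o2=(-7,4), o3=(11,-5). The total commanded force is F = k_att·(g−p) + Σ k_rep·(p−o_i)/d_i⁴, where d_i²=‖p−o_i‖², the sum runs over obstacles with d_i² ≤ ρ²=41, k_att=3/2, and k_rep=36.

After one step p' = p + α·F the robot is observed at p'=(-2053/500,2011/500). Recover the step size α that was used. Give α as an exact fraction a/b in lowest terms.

F_att = 3/2·(g−p) = 3/2·(10,-14) = (15.0000,-21.0000)
o1: d²=146 > ρ²=41 → inactive
o2: d²=5 ≤ ρ²=41; F_rep = 36·(2,1)/5² = (2.8800,1.4400)
o3: d²=356 > ρ²=41 → inactive
F = F_att + ΣF_rep = (17.8800,-19.5600)
Δp = p'−p = (0.8940,-0.9780); α = Δx/Fx = (447/500) / (447/25) = 1/20
check: Δy/Fy = (-489/500) / (-489/25) = 1/20 ✓

α = 1/20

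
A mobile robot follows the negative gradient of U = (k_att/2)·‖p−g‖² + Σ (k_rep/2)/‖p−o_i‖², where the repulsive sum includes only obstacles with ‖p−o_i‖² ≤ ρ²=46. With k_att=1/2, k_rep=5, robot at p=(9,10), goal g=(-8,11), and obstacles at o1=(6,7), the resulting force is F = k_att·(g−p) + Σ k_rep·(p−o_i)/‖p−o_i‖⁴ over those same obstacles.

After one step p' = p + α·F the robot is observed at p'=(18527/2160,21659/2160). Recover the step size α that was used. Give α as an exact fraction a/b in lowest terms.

F_att = 1/2·(g−p) = 1/2·(-17,1) = (-8.5000,0.5000)
o1: d²=18 ≤ ρ²=46; F_rep = 5·(3,3)/18² = (0.0463,0.0463)
F = F_att + ΣF_rep = (-8.4537,0.5463)
Δp = p'−p = (-0.4227,0.0273); α = Δx/Fx = (-913/2160) / (-913/108) = 1/20
check: Δy/Fy = (59/2160) / (59/108) = 1/20 ✓

α = 1/20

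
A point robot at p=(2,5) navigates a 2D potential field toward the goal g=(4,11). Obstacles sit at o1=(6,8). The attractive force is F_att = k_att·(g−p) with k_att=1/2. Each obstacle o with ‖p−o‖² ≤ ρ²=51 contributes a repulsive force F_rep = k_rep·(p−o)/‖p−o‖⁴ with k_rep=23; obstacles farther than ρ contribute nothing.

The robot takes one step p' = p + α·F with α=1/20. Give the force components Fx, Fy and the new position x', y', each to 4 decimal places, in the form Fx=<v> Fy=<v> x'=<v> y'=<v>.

F_att = 1/2·(g−p) = 1/2·(2,6) = (1.0000,3.0000)
o1: d²=25 ≤ ρ²=51; F_rep = 23·(-4,-3)/25² = (-0.1472,-0.1104)
F = F_att + ΣF_rep = (0.8528,2.8896)
p' = p + 1/20·F = (2.0426,5.1445)

Fx=0.8528 Fy=2.8896 x'=2.0426 y'=5.1445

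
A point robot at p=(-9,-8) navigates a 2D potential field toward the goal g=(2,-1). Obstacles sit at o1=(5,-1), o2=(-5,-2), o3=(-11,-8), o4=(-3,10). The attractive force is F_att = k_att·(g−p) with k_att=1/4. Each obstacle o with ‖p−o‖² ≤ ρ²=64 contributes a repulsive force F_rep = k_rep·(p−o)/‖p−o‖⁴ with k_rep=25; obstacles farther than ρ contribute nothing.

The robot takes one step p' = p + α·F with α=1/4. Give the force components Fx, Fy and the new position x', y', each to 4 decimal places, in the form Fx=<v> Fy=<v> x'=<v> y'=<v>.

F_att = 1/4·(g−p) = 1/4·(11,7) = (2.7500,1.7500)
o1: d²=245 > ρ²=64 → inactive
o2: d²=52 ≤ ρ²=64; F_rep = 25·(-4,-6)/52² = (-0.0370,-0.0555)
o3: d²=4 ≤ ρ²=64; F_rep = 25·(2,0)/4² = (3.1250,0.0000)
o4: d²=360 > ρ²=64 → inactive
F = F_att + ΣF_rep = (5.8380,1.6945)
p' = p + 1/4·F = (-7.5405,-7.5764)

Fx=5.8380 Fy=1.6945 x'=-7.5405 y'=-7.5764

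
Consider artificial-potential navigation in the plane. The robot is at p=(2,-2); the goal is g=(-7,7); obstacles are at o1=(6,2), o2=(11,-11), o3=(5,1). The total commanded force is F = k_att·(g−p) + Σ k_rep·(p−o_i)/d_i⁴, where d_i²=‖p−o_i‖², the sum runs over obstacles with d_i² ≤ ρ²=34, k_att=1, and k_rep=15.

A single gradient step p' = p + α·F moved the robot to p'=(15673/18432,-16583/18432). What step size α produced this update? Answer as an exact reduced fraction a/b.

α = 1/8

F_att = 1·(g−p) = 1·(-9,9) = (-9.0000,9.0000)
o1: d²=32 ≤ ρ²=34; F_rep = 15·(-4,-4)/32² = (-0.0586,-0.0586)
o2: d²=162 > ρ²=34 → inactive
o3: d²=18 ≤ ρ²=34; F_rep = 15·(-3,-3)/18² = (-0.1389,-0.1389)
F = F_att + ΣF_rep = (-9.1975,8.8025)
Δp = p'−p = (-1.1497,1.1003); α = Δx/Fx = (-21191/18432) / (-21191/2304) = 1/8
check: Δy/Fy = (20281/18432) / (20281/2304) = 1/8 ✓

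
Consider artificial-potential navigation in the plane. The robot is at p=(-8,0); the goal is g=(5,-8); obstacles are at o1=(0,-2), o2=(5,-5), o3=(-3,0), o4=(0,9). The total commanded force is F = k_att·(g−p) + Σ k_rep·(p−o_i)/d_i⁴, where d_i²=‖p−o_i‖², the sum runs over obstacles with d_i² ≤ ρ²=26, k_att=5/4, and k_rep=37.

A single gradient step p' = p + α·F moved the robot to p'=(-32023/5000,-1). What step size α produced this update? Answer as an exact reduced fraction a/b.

F_att = 5/4·(g−p) = 5/4·(13,-8) = (16.2500,-10.0000)
o1: d²=68 > ρ²=26 → inactive
o2: d²=194 > ρ²=26 → inactive
o3: d²=25 ≤ ρ²=26; F_rep = 37·(-5,0)/25² = (-0.2960,0.0000)
o4: d²=145 > ρ²=26 → inactive
F = F_att + ΣF_rep = (15.9540,-10.0000)
Δp = p'−p = (1.5954,-1.0000); α = Δx/Fx = (7977/5000) / (7977/500) = 1/10
check: Δy/Fy = (-1) / (-10) = 1/10 ✓

α = 1/10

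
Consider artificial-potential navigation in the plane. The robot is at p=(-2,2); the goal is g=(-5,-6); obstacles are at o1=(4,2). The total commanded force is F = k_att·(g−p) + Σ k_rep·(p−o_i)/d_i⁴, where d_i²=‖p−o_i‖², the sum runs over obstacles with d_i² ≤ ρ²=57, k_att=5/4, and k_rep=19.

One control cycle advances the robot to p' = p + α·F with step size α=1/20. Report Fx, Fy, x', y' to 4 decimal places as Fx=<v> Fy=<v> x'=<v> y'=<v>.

F_att = 5/4·(g−p) = 5/4·(-3,-8) = (-3.7500,-10.0000)
o1: d²=36 ≤ ρ²=57; F_rep = 19·(-6,0)/36² = (-0.0880,0.0000)
F = F_att + ΣF_rep = (-3.8380,-10.0000)
p' = p + 1/20·F = (-2.1919,1.5000)

Fx=-3.8380 Fy=-10.0000 x'=-2.1919 y'=1.5000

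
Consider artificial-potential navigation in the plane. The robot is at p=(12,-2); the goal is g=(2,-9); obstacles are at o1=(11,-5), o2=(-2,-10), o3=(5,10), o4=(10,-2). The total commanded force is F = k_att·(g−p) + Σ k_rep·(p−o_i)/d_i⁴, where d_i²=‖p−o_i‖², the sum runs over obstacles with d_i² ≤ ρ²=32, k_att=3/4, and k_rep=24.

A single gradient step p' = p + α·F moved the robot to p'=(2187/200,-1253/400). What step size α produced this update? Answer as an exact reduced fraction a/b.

α = 1/4

F_att = 3/4·(g−p) = 3/4·(-10,-7) = (-7.5000,-5.2500)
o1: d²=10 ≤ ρ²=32; F_rep = 24·(1,3)/10² = (0.2400,0.7200)
o2: d²=260 > ρ²=32 → inactive
o3: d²=193 > ρ²=32 → inactive
o4: d²=4 ≤ ρ²=32; F_rep = 24·(2,0)/4² = (3.0000,0.0000)
F = F_att + ΣF_rep = (-4.2600,-4.5300)
Δp = p'−p = (-1.0650,-1.1325); α = Δx/Fx = (-213/200) / (-213/50) = 1/4
check: Δy/Fy = (-453/400) / (-453/100) = 1/4 ✓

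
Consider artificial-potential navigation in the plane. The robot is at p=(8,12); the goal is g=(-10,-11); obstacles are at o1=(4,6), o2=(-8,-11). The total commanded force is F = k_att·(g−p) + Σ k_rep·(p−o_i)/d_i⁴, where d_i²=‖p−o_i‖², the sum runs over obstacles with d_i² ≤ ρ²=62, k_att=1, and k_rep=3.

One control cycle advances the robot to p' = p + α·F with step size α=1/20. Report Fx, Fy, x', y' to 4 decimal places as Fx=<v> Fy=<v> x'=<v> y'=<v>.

Fx=-17.9956 Fy=-22.9933 x'=7.1002 y'=10.8503

F_att = 1·(g−p) = 1·(-18,-23) = (-18.0000,-23.0000)
o1: d²=52 ≤ ρ²=62; F_rep = 3·(4,6)/52² = (0.0044,0.0067)
o2: d²=785 > ρ²=62 → inactive
F = F_att + ΣF_rep = (-17.9956,-22.9933)
p' = p + 1/20·F = (7.1002,10.8503)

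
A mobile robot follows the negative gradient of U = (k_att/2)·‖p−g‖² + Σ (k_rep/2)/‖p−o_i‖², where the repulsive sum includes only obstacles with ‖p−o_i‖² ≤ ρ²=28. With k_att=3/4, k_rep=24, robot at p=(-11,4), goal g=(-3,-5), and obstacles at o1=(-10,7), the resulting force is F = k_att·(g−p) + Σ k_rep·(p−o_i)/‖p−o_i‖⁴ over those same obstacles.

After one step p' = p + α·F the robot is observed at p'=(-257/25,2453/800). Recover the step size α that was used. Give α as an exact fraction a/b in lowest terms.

F_att = 3/4·(g−p) = 3/4·(8,-9) = (6.0000,-6.7500)
o1: d²=10 ≤ ρ²=28; F_rep = 24·(-1,-3)/10² = (-0.2400,-0.7200)
F = F_att + ΣF_rep = (5.7600,-7.4700)
Δp = p'−p = (0.7200,-0.9337); α = Δx/Fx = (18/25) / (144/25) = 1/8
check: Δy/Fy = (-747/800) / (-747/100) = 1/8 ✓

α = 1/8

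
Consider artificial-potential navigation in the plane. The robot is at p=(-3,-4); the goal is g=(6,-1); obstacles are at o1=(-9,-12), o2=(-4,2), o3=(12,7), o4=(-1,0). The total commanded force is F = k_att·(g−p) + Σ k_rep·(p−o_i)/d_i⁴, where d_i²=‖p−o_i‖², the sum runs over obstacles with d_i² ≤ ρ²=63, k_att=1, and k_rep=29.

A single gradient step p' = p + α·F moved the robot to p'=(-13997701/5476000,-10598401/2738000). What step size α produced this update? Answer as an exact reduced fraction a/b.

F_att = 1·(g−p) = 1·(9,3) = (9.0000,3.0000)
o1: d²=100 > ρ²=63 → inactive
o2: d²=37 ≤ ρ²=63; F_rep = 29·(1,-6)/37² = (0.0212,-0.1271)
o3: d²=346 > ρ²=63 → inactive
o4: d²=20 ≤ ρ²=63; F_rep = 29·(-2,-4)/20² = (-0.1450,-0.2900)
F = F_att + ΣF_rep = (8.8762,2.5829)
Δp = p'−p = (0.4438,0.1291); α = Δx/Fx = (2430299/5476000) / (2430299/273800) = 1/20
check: Δy/Fy = (353599/2738000) / (353599/136900) = 1/20 ✓

α = 1/20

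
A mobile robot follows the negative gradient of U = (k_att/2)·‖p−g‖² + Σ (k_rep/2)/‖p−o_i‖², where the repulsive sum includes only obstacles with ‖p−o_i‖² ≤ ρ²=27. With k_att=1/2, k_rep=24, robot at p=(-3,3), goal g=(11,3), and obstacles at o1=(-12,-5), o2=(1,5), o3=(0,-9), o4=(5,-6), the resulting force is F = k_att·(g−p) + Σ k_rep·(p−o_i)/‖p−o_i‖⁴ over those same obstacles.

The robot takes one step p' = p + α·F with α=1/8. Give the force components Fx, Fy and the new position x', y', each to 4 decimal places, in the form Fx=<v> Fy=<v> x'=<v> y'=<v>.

F_att = 1/2·(g−p) = 1/2·(14,0) = (7.0000,0.0000)
o1: d²=145 > ρ²=27 → inactive
o2: d²=20 ≤ ρ²=27; F_rep = 24·(-4,-2)/20² = (-0.2400,-0.1200)
o3: d²=153 > ρ²=27 → inactive
o4: d²=145 > ρ²=27 → inactive
F = F_att + ΣF_rep = (6.7600,-0.1200)
p' = p + 1/8·F = (-2.1550,2.9850)

Fx=6.7600 Fy=-0.1200 x'=-2.1550 y'=2.9850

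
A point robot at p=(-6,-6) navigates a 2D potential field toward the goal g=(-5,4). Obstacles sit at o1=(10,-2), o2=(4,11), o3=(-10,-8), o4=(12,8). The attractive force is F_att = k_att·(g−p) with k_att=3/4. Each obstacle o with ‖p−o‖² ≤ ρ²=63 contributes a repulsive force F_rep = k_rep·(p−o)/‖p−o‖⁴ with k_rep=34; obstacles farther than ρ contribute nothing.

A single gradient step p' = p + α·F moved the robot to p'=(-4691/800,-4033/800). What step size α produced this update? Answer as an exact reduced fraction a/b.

α = 1/8

F_att = 3/4·(g−p) = 3/4·(1,10) = (0.7500,7.5000)
o1: d²=272 > ρ²=63 → inactive
o2: d²=389 > ρ²=63 → inactive
o3: d²=20 ≤ ρ²=63; F_rep = 34·(4,2)/20² = (0.3400,0.1700)
o4: d²=520 > ρ²=63 → inactive
F = F_att + ΣF_rep = (1.0900,7.6700)
Δp = p'−p = (0.1363,0.9587); α = Δx/Fx = (109/800) / (109/100) = 1/8
check: Δy/Fy = (767/800) / (767/100) = 1/8 ✓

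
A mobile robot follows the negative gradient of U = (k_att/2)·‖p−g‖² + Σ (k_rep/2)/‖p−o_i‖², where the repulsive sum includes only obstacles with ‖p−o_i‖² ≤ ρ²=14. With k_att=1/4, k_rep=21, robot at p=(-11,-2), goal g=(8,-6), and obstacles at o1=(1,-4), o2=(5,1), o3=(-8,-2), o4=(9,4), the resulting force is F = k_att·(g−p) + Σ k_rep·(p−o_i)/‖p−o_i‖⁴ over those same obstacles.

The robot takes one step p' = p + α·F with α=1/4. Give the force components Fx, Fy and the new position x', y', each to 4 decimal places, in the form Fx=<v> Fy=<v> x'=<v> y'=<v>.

F_att = 1/4·(g−p) = 1/4·(19,-4) = (4.7500,-1.0000)
o1: d²=148 > ρ²=14 → inactive
o2: d²=265 > ρ²=14 → inactive
o3: d²=9 ≤ ρ²=14; F_rep = 21·(-3,0)/9² = (-0.7778,0.0000)
o4: d²=436 > ρ²=14 → inactive
F = F_att + ΣF_rep = (3.9722,-1.0000)
p' = p + 1/4·F = (-10.0069,-2.2500)

Fx=3.9722 Fy=-1.0000 x'=-10.0069 y'=-2.2500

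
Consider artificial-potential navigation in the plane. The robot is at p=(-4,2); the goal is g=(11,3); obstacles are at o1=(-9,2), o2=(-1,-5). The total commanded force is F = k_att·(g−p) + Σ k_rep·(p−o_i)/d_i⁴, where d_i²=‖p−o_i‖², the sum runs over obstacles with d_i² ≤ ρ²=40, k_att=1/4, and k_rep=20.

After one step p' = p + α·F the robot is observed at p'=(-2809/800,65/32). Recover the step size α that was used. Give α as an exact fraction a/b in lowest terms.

α = 1/8

F_att = 1/4·(g−p) = 1/4·(15,1) = (3.7500,0.2500)
o1: d²=25 ≤ ρ²=40; F_rep = 20·(5,0)/25² = (0.1600,0.0000)
o2: d²=58 > ρ²=40 → inactive
F = F_att + ΣF_rep = (3.9100,0.2500)
Δp = p'−p = (0.4888,0.0312); α = Δx/Fx = (391/800) / (391/100) = 1/8
check: Δy/Fy = (1/32) / (1/4) = 1/8 ✓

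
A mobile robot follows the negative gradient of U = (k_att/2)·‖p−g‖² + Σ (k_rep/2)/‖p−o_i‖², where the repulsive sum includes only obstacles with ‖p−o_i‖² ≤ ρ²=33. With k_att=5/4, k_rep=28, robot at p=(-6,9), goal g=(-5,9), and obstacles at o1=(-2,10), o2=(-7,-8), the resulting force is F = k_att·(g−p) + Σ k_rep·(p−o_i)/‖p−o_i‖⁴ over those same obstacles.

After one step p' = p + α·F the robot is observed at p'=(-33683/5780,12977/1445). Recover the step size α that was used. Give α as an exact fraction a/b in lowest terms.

α = 1/5

F_att = 5/4·(g−p) = 5/4·(1,0) = (1.2500,0.0000)
o1: d²=17 ≤ ρ²=33; F_rep = 28·(-4,-1)/17² = (-0.3875,-0.0969)
o2: d²=290 > ρ²=33 → inactive
F = F_att + ΣF_rep = (0.8625,-0.0969)
Δp = p'−p = (0.1725,-0.0194); α = Δx/Fx = (997/5780) / (997/1156) = 1/5
check: Δy/Fy = (-28/1445) / (-28/289) = 1/5 ✓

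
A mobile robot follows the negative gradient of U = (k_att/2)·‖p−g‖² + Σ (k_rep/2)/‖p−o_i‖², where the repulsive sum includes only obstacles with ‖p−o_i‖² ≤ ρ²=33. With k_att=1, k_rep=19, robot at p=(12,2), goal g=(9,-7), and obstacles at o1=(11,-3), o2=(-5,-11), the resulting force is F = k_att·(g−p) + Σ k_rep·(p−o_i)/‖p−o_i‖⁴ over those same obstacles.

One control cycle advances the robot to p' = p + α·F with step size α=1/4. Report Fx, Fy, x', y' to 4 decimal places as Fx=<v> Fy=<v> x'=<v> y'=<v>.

F_att = 1·(g−p) = 1·(-3,-9) = (-3.0000,-9.0000)
o1: d²=26 ≤ ρ²=33; F_rep = 19·(1,5)/26² = (0.0281,0.1405)
o2: d²=458 > ρ²=33 → inactive
F = F_att + ΣF_rep = (-2.9719,-8.8595)
p' = p + 1/4·F = (11.2570,-0.2149)

Fx=-2.9719 Fy=-8.8595 x'=11.2570 y'=-0.2149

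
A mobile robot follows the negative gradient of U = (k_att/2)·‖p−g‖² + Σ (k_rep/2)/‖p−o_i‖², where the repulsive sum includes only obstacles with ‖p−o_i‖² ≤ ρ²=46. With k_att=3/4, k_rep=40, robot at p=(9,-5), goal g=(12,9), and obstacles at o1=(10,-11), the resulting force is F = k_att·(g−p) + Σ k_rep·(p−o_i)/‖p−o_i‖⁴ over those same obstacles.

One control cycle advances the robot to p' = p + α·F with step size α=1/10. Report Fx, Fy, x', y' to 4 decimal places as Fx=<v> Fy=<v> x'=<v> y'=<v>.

Fx=2.2208 Fy=10.6753 x'=9.2221 y'=-3.9325

F_att = 3/4·(g−p) = 3/4·(3,14) = (2.2500,10.5000)
o1: d²=37 ≤ ρ²=46; F_rep = 40·(-1,6)/37² = (-0.0292,0.1753)
F = F_att + ΣF_rep = (2.2208,10.6753)
p' = p + 1/10·F = (9.2221,-3.9325)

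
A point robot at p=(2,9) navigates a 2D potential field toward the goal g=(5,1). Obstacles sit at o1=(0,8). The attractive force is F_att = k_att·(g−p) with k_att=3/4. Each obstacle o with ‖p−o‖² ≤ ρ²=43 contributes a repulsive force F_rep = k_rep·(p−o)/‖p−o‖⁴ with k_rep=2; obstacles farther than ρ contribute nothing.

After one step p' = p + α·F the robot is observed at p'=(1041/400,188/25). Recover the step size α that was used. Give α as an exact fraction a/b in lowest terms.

α = 1/4

F_att = 3/4·(g−p) = 3/4·(3,-8) = (2.2500,-6.0000)
o1: d²=5 ≤ ρ²=43; F_rep = 2·(2,1)/5² = (0.1600,0.0800)
F = F_att + ΣF_rep = (2.4100,-5.9200)
Δp = p'−p = (0.6025,-1.4800); α = Δx/Fx = (241/400) / (241/100) = 1/4
check: Δy/Fy = (-37/25) / (-148/25) = 1/4 ✓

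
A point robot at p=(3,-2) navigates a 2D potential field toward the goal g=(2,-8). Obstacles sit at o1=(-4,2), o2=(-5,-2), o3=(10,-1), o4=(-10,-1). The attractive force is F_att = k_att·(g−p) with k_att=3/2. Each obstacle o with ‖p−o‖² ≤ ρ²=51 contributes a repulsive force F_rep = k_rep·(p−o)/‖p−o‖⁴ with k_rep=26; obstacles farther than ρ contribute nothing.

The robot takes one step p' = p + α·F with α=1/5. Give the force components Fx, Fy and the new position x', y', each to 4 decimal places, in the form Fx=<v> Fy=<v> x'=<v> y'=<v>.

Fx=-1.5728 Fy=-9.0104 x'=2.6854 y'=-3.8021

F_att = 3/2·(g−p) = 3/2·(-1,-6) = (-1.5000,-9.0000)
o1: d²=65 > ρ²=51 → inactive
o2: d²=64 > ρ²=51 → inactive
o3: d²=50 ≤ ρ²=51; F_rep = 26·(-7,-1)/50² = (-0.0728,-0.0104)
o4: d²=170 > ρ²=51 → inactive
F = F_att + ΣF_rep = (-1.5728,-9.0104)
p' = p + 1/5·F = (2.6854,-3.8021)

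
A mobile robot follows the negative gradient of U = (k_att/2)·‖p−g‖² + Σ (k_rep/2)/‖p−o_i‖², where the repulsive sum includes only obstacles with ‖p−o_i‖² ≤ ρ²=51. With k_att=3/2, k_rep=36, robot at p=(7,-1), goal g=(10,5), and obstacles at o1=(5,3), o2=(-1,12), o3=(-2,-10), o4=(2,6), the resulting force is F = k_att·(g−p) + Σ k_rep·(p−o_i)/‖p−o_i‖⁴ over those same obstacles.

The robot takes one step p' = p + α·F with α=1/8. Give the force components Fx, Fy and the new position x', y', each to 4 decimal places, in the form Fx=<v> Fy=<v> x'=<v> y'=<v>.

Fx=4.6800 Fy=8.6400 x'=7.5850 y'=0.0800

F_att = 3/2·(g−p) = 3/2·(3,6) = (4.5000,9.0000)
o1: d²=20 ≤ ρ²=51; F_rep = 36·(2,-4)/20² = (0.1800,-0.3600)
o2: d²=233 > ρ²=51 → inactive
o3: d²=162 > ρ²=51 → inactive
o4: d²=74 > ρ²=51 → inactive
F = F_att + ΣF_rep = (4.6800,8.6400)
p' = p + 1/8·F = (7.5850,0.0800)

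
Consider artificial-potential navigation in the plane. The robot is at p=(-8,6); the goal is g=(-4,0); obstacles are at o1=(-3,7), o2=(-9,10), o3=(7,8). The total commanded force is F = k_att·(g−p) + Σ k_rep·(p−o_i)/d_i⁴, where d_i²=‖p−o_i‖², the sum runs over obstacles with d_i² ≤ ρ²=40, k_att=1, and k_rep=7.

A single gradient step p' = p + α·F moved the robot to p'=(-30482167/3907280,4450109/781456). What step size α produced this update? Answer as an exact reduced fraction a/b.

α = 1/20

F_att = 1·(g−p) = 1·(4,-6) = (4.0000,-6.0000)
o1: d²=26 ≤ ρ²=40; F_rep = 7·(-5,-1)/26² = (-0.0518,-0.0104)
o2: d²=17 ≤ ρ²=40; F_rep = 7·(1,-4)/17² = (0.0242,-0.0969)
o3: d²=229 > ρ²=40 → inactive
F = F_att + ΣF_rep = (3.9724,-6.1072)
Δp = p'−p = (0.1986,-0.3054); α = Δx/Fx = (776073/3907280) / (776073/195364) = 1/20
check: Δy/Fy = (-238627/781456) / (-1193135/195364) = 1/20 ✓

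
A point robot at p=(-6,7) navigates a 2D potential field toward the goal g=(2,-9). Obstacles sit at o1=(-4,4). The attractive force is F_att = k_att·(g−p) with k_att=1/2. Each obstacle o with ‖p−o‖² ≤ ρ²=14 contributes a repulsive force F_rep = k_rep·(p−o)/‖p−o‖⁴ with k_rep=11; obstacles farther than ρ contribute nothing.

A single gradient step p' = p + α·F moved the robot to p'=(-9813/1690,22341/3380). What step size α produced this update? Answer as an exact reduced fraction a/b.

α = 1/20

F_att = 1/2·(g−p) = 1/2·(8,-16) = (4.0000,-8.0000)
o1: d²=13 ≤ ρ²=14; F_rep = 11·(-2,3)/13² = (-0.1302,0.1953)
F = F_att + ΣF_rep = (3.8698,-7.8047)
Δp = p'−p = (0.1935,-0.3902); α = Δx/Fx = (327/1690) / (654/169) = 1/20
check: Δy/Fy = (-1319/3380) / (-1319/169) = 1/20 ✓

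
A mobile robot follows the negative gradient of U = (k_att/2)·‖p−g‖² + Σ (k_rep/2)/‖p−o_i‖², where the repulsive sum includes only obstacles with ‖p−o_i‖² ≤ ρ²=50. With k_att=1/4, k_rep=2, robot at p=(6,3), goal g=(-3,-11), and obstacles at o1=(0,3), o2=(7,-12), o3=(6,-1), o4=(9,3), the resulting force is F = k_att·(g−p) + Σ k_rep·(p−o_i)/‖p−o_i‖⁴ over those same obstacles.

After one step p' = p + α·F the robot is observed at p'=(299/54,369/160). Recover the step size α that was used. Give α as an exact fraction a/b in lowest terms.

F_att = 1/4·(g−p) = 1/4·(-9,-14) = (-2.2500,-3.5000)
o1: d²=36 ≤ ρ²=50; F_rep = 2·(6,0)/36² = (0.0093,0.0000)
o2: d²=226 > ρ²=50 → inactive
o3: d²=16 ≤ ρ²=50; F_rep = 2·(0,4)/16² = (0.0000,0.0312)
o4: d²=9 ≤ ρ²=50; F_rep = 2·(-3,0)/9² = (-0.0741,0.0000)
F = F_att + ΣF_rep = (-2.3148,-3.4688)
Δp = p'−p = (-0.4630,-0.6937); α = Δx/Fx = (-25/54) / (-125/54) = 1/5
check: Δy/Fy = (-111/160) / (-111/32) = 1/5 ✓

α = 1/5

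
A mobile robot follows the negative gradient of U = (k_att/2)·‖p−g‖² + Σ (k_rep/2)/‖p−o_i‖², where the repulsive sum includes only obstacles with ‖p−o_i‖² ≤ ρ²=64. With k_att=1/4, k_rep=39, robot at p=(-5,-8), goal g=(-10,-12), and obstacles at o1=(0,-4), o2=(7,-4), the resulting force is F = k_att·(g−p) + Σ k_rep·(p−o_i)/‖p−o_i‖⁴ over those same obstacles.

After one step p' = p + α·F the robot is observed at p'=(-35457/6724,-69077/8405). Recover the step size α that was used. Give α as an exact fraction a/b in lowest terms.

F_att = 1/4·(g−p) = 1/4·(-5,-4) = (-1.2500,-1.0000)
o1: d²=41 ≤ ρ²=64; F_rep = 39·(-5,-4)/41² = (-0.1160,-0.0928)
o2: d²=160 > ρ²=64 → inactive
F = F_att + ΣF_rep = (-1.3660,-1.0928)
Δp = p'−p = (-0.2732,-0.2186); α = Δx/Fx = (-1837/6724) / (-9185/6724) = 1/5
check: Δy/Fy = (-1837/8405) / (-1837/1681) = 1/5 ✓

α = 1/5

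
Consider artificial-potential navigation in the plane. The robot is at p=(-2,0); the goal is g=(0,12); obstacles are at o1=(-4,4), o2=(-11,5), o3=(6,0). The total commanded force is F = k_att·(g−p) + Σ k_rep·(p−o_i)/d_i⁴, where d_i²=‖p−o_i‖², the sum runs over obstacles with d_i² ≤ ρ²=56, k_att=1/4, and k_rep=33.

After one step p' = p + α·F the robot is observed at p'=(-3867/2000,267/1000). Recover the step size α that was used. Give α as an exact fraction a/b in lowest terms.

α = 1/10

F_att = 1/4·(g−p) = 1/4·(2,12) = (0.5000,3.0000)
o1: d²=20 ≤ ρ²=56; F_rep = 33·(2,-4)/20² = (0.1650,-0.3300)
o2: d²=106 > ρ²=56 → inactive
o3: d²=64 > ρ²=56 → inactive
F = F_att + ΣF_rep = (0.6650,2.6700)
Δp = p'−p = (0.0665,0.2670); α = Δx/Fx = (133/2000) / (133/200) = 1/10
check: Δy/Fy = (267/1000) / (267/100) = 1/10 ✓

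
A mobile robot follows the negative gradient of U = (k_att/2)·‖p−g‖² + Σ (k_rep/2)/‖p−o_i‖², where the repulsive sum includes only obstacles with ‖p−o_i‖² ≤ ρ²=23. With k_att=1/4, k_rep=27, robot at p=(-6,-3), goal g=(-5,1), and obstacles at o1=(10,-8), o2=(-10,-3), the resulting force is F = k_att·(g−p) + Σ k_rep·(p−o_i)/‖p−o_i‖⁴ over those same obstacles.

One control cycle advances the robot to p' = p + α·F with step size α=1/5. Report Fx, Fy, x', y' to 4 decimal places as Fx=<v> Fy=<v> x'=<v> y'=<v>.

Fx=0.6719 Fy=1.0000 x'=-5.8656 y'=-2.8000

F_att = 1/4·(g−p) = 1/4·(1,4) = (0.2500,1.0000)
o1: d²=281 > ρ²=23 → inactive
o2: d²=16 ≤ ρ²=23; F_rep = 27·(4,0)/16² = (0.4219,0.0000)
F = F_att + ΣF_rep = (0.6719,1.0000)
p' = p + 1/5·F = (-5.8656,-2.8000)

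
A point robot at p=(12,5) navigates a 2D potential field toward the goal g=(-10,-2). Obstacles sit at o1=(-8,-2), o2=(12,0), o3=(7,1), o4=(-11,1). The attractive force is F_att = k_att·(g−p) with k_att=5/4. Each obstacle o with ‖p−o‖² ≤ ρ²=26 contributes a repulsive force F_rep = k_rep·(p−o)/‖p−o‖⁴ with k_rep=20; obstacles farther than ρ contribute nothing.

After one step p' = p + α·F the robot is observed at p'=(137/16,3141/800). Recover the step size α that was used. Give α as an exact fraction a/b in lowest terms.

F_att = 5/4·(g−p) = 5/4·(-22,-7) = (-27.5000,-8.7500)
o1: d²=449 > ρ²=26 → inactive
o2: d²=25 ≤ ρ²=26; F_rep = 20·(0,5)/25² = (0.0000,0.1600)
o3: d²=41 > ρ²=26 → inactive
o4: d²=545 > ρ²=26 → inactive
F = F_att + ΣF_rep = (-27.5000,-8.5900)
Δp = p'−p = (-3.4375,-1.0737); α = Δx/Fx = (-55/16) / (-55/2) = 1/8
check: Δy/Fy = (-859/800) / (-859/100) = 1/8 ✓

α = 1/8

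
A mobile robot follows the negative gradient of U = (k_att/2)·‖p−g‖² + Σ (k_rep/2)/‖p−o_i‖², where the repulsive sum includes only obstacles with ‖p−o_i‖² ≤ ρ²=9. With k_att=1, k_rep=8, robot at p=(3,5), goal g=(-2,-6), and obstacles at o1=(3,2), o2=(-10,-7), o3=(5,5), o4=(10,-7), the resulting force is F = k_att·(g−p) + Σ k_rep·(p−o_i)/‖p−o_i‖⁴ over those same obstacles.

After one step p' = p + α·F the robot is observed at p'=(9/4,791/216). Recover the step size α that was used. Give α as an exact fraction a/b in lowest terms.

F_att = 1·(g−p) = 1·(-5,-11) = (-5.0000,-11.0000)
o1: d²=9 ≤ ρ²=9; F_rep = 8·(0,3)/9² = (0.0000,0.2963)
o2: d²=313 > ρ²=9 → inactive
o3: d²=4 ≤ ρ²=9; F_rep = 8·(-2,0)/4² = (-1.0000,0.0000)
o4: d²=193 > ρ²=9 → inactive
F = F_att + ΣF_rep = (-6.0000,-10.7037)
Δp = p'−p = (-0.7500,-1.3380); α = Δx/Fx = (-3/4) / (-6) = 1/8
check: Δy/Fy = (-289/216) / (-289/27) = 1/8 ✓

α = 1/8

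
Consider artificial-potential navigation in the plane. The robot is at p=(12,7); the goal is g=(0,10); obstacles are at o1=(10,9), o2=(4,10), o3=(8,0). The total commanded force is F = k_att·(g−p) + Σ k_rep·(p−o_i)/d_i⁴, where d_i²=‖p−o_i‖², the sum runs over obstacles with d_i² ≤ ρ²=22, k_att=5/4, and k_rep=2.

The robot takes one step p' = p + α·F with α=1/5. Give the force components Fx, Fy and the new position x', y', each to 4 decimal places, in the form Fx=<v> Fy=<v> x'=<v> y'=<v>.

F_att = 5/4·(g−p) = 5/4·(-12,3) = (-15.0000,3.7500)
o1: d²=8 ≤ ρ²=22; F_rep = 2·(2,-2)/8² = (0.0625,-0.0625)
o2: d²=73 > ρ²=22 → inactive
o3: d²=65 > ρ²=22 → inactive
F = F_att + ΣF_rep = (-14.9375,3.6875)
p' = p + 1/5·F = (9.0125,7.7375)

Fx=-14.9375 Fy=3.6875 x'=9.0125 y'=7.7375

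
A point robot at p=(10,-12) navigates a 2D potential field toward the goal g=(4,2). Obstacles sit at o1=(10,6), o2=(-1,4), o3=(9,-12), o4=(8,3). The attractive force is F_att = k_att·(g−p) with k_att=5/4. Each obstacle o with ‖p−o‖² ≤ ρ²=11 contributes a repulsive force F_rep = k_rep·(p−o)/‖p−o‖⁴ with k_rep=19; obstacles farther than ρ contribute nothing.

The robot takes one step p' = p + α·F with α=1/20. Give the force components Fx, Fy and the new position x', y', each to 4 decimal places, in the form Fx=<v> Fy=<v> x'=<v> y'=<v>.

F_att = 5/4·(g−p) = 5/4·(-6,14) = (-7.5000,17.5000)
o1: d²=324 > ρ²=11 → inactive
o2: d²=377 > ρ²=11 → inactive
o3: d²=1 ≤ ρ²=11; F_rep = 19·(1,0)/1² = (19.0000,0.0000)
o4: d²=229 > ρ²=11 → inactive
F = F_att + ΣF_rep = (11.5000,17.5000)
p' = p + 1/20·F = (10.5750,-11.1250)

Fx=11.5000 Fy=17.5000 x'=10.5750 y'=-11.1250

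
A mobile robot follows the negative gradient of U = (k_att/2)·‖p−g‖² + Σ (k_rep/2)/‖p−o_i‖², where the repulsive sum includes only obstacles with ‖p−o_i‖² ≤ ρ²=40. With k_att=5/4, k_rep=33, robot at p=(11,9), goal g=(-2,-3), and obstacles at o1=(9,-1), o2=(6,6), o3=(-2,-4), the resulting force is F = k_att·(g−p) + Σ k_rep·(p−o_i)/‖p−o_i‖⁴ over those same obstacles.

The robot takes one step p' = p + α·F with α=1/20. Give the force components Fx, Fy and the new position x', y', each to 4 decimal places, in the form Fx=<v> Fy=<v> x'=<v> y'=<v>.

Fx=-16.1073 Fy=-14.9144 x'=10.1946 y'=8.2543

F_att = 5/4·(g−p) = 5/4·(-13,-12) = (-16.2500,-15.0000)
o1: d²=104 > ρ²=40 → inactive
o2: d²=34 ≤ ρ²=40; F_rep = 33·(5,3)/34² = (0.1427,0.0856)
o3: d²=338 > ρ²=40 → inactive
F = F_att + ΣF_rep = (-16.1073,-14.9144)
p' = p + 1/20·F = (10.1946,8.2543)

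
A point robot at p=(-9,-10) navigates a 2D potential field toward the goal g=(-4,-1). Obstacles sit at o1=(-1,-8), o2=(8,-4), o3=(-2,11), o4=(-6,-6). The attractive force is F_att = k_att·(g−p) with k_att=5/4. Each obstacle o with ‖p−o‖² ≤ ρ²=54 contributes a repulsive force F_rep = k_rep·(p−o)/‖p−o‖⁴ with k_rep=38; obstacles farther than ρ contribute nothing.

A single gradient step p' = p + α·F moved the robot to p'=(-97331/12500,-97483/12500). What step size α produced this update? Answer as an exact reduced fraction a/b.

F_att = 5/4·(g−p) = 5/4·(5,9) = (6.2500,11.2500)
o1: d²=68 > ρ²=54 → inactive
o2: d²=325 > ρ²=54 → inactive
o3: d²=490 > ρ²=54 → inactive
o4: d²=25 ≤ ρ²=54; F_rep = 38·(-3,-4)/25² = (-0.1824,-0.2432)
F = F_att + ΣF_rep = (6.0676,11.0068)
Δp = p'−p = (1.2135,2.2014); α = Δx/Fx = (15169/12500) / (15169/2500) = 1/5
check: Δy/Fy = (27517/12500) / (27517/2500) = 1/5 ✓

α = 1/5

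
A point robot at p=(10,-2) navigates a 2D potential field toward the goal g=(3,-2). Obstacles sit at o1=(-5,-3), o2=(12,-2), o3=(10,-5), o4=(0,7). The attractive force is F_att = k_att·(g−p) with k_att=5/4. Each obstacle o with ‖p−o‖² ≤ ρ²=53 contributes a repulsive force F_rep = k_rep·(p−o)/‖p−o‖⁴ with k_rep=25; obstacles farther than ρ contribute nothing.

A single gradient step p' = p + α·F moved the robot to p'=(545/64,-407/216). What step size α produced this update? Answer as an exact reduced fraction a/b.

F_att = 5/4·(g−p) = 5/4·(-7,0) = (-8.7500,0.0000)
o1: d²=226 > ρ²=53 → inactive
o2: d²=4 ≤ ρ²=53; F_rep = 25·(-2,0)/4² = (-3.1250,0.0000)
o3: d²=9 ≤ ρ²=53; F_rep = 25·(0,3)/9² = (0.0000,0.9259)
o4: d²=181 > ρ²=53 → inactive
F = F_att + ΣF_rep = (-11.8750,0.9259)
Δp = p'−p = (-1.4844,0.1157); α = Δx/Fx = (-95/64) / (-95/8) = 1/8
check: Δy/Fy = (25/216) / (25/27) = 1/8 ✓

α = 1/8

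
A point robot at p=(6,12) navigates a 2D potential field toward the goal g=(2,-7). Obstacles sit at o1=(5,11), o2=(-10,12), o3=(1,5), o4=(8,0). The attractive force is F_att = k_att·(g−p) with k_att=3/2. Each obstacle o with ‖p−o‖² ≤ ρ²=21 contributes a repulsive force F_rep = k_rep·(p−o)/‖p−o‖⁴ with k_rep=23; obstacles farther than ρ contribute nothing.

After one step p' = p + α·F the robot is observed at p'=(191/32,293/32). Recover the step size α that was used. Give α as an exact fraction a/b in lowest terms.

F_att = 3/2·(g−p) = 3/2·(-4,-19) = (-6.0000,-28.5000)
o1: d²=2 ≤ ρ²=21; F_rep = 23·(1,1)/2² = (5.7500,5.7500)
o2: d²=256 > ρ²=21 → inactive
o3: d²=74 > ρ²=21 → inactive
o4: d²=148 > ρ²=21 → inactive
F = F_att + ΣF_rep = (-0.2500,-22.7500)
Δp = p'−p = (-0.0312,-2.8438); α = Δx/Fx = (-1/32) / (-1/4) = 1/8
check: Δy/Fy = (-91/32) / (-91/4) = 1/8 ✓

α = 1/8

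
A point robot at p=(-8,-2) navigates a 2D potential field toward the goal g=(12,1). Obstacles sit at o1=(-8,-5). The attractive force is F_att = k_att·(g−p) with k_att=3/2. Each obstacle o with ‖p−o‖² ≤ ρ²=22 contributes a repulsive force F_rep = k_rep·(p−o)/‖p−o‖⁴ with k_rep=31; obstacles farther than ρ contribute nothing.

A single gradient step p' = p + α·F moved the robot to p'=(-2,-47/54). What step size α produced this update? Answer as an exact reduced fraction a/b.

F_att = 3/2·(g−p) = 3/2·(20,3) = (30.0000,4.5000)
o1: d²=9 ≤ ρ²=22; F_rep = 31·(0,3)/9² = (0.0000,1.1481)
F = F_att + ΣF_rep = (30.0000,5.6481)
Δp = p'−p = (6.0000,1.1296); α = Δx/Fx = (6) / (30) = 1/5
check: Δy/Fy = (61/54) / (305/54) = 1/5 ✓

α = 1/5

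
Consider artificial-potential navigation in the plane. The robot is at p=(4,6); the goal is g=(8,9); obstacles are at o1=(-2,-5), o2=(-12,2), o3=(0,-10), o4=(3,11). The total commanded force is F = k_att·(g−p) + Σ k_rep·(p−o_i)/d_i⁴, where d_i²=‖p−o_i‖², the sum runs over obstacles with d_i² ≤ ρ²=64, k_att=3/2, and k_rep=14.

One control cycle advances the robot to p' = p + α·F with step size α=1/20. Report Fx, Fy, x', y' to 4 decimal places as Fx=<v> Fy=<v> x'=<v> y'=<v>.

F_att = 3/2·(g−p) = 3/2·(4,3) = (6.0000,4.5000)
o1: d²=157 > ρ²=64 → inactive
o2: d²=272 > ρ²=64 → inactive
o3: d²=272 > ρ²=64 → inactive
o4: d²=26 ≤ ρ²=64; F_rep = 14·(1,-5)/26² = (0.0207,-0.1036)
F = F_att + ΣF_rep = (6.0207,4.3964)
p' = p + 1/20·F = (4.3010,6.2198)

Fx=6.0207 Fy=4.3964 x'=4.3010 y'=6.2198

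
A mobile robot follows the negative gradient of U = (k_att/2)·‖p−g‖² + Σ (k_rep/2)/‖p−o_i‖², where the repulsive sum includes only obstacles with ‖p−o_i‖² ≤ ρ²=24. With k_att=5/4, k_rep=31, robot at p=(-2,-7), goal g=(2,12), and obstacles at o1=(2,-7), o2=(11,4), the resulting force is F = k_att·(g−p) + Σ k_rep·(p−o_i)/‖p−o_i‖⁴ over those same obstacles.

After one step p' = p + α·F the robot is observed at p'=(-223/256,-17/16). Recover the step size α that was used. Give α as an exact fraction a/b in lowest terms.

F_att = 5/4·(g−p) = 5/4·(4,19) = (5.0000,23.7500)
o1: d²=16 ≤ ρ²=24; F_rep = 31·(-4,0)/16² = (-0.4844,0.0000)
o2: d²=290 > ρ²=24 → inactive
F = F_att + ΣF_rep = (4.5156,23.7500)
Δp = p'−p = (1.1289,5.9375); α = Δx/Fx = (289/256) / (289/64) = 1/4
check: Δy/Fy = (95/16) / (95/4) = 1/4 ✓

α = 1/4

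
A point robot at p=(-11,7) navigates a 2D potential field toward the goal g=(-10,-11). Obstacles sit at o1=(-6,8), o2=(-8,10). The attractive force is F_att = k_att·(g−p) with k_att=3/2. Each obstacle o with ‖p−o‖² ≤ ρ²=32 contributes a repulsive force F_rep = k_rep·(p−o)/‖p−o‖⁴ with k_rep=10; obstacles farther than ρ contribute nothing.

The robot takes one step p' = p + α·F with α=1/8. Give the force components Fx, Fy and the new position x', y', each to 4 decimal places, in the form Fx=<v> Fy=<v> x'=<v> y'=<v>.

Fx=1.3334 Fy=-27.1074 x'=-10.8333 y'=3.6116

F_att = 3/2·(g−p) = 3/2·(1,-18) = (1.5000,-27.0000)
o1: d²=26 ≤ ρ²=32; F_rep = 10·(-5,-1)/26² = (-0.0740,-0.0148)
o2: d²=18 ≤ ρ²=32; F_rep = 10·(-3,-3)/18² = (-0.0926,-0.0926)
F = F_att + ΣF_rep = (1.3334,-27.1074)
p' = p + 1/8·F = (-10.8333,3.6116)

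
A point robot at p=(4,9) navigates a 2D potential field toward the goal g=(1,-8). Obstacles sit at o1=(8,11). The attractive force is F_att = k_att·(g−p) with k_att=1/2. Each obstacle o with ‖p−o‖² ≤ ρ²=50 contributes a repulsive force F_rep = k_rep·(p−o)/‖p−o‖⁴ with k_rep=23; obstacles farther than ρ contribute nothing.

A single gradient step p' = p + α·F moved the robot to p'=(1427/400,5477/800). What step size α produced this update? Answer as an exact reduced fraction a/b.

F_att = 1/2·(g−p) = 1/2·(-3,-17) = (-1.5000,-8.5000)
o1: d²=20 ≤ ρ²=50; F_rep = 23·(-4,-2)/20² = (-0.2300,-0.1150)
F = F_att + ΣF_rep = (-1.7300,-8.6150)
Δp = p'−p = (-0.4325,-2.1538); α = Δx/Fx = (-173/400) / (-173/100) = 1/4
check: Δy/Fy = (-1723/800) / (-1723/200) = 1/4 ✓

α = 1/4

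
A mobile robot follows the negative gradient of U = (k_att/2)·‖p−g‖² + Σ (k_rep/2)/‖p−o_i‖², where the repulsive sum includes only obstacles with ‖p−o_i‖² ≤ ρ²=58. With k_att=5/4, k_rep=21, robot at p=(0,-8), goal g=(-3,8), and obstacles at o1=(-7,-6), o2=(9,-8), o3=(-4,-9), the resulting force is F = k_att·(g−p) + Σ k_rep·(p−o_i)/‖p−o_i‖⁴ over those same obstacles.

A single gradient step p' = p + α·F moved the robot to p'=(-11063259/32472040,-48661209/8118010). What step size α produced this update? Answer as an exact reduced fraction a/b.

α = 1/10

F_att = 5/4·(g−p) = 5/4·(-3,16) = (-3.7500,20.0000)
o1: d²=53 ≤ ρ²=58; F_rep = 21·(7,-2)/53² = (0.0523,-0.0150)
o2: d²=81 > ρ²=58 → inactive
o3: d²=17 ≤ ρ²=58; F_rep = 21·(4,1)/17² = (0.2907,0.0727)
F = F_att + ΣF_rep = (-3.4070,20.0577)
Δp = p'−p = (-0.3407,2.0058); α = Δx/Fx = (-11063259/32472040) / (-11063259/3247204) = 1/10
check: Δy/Fy = (16282871/8118010) / (16282871/811801) = 1/10 ✓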